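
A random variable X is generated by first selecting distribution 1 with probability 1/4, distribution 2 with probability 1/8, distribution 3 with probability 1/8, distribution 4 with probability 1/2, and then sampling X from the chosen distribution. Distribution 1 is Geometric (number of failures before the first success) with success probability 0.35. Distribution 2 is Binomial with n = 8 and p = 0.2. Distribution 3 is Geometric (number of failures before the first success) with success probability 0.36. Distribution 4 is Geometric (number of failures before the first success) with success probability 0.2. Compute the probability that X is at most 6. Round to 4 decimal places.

Conditional on each component, P(X ≤ 6): 1: 0.950978; 2: 0.999916; 3: 0.95602; 4: 0.790285.
By total probability, P(X ≤ 6) = 0.25·0.950978 + 0.125·0.999916 + 0.125·0.95602 + 0.5·0.790285 = 0.877379.

0.8774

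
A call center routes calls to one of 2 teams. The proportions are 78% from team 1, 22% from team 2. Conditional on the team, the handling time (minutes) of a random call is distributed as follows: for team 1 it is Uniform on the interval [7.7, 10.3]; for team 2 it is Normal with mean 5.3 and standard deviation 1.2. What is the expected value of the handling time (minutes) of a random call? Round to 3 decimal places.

Component means — 1: 9; 2: 5.3.
E[X] = 0.78·9 + 0.22·5.3 = 8.186.

8.186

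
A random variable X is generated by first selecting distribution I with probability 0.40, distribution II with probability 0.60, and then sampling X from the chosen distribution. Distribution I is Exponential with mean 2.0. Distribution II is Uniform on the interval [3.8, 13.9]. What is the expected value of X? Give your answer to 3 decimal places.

Component means — I: 2; II: 8.85.
E[X] = 0.4·2 + 0.6·8.85 = 6.11.

6.110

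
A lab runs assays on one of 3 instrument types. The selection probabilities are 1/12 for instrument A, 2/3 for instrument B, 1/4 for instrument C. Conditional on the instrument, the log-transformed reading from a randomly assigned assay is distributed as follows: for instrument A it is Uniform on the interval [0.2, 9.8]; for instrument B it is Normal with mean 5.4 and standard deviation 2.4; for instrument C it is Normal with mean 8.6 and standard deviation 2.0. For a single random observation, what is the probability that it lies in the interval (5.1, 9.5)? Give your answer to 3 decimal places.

0.534

Conditional on each instrument, P(5.1 < X < 9.5): A: 0.458333; B: 0.505951; C: 0.633586.
By total probability, P(5.1 < X < 9.5) = 0.0833333·0.458333 + 0.666667·0.505951 + 0.25·0.633586 = 0.533891.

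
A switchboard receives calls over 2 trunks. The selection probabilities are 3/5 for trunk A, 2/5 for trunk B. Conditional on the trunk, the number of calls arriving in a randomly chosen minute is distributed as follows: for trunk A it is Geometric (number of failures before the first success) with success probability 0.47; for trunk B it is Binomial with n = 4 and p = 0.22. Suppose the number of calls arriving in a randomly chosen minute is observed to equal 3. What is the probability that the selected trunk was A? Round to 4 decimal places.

Likelihoods P(X=3 | ·): A: 0.0699722; B: 0.0332218.
Posterior ∝ prior × likelihood. Numerator for A: 0.6·0.0699722 = 0.0419833.
Normalizing constant: 0.6·0.0699722 + 0.4·0.0332218 = 0.055272.
P(A | observation) = 0.0419833 / 0.055272 = 0.759576.

0.7596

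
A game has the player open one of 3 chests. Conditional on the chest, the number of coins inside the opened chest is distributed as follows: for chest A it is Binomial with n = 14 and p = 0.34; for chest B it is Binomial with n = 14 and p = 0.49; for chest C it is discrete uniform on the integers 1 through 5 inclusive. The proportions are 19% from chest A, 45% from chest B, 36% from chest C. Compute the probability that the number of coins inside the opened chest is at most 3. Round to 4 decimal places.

Conditional on each chest, P(X ≤ 3): A: 0.244393; B: 0.0339282; C: 0.6.
By total probability, P(X ≤ 3) = 0.19·0.244393 + 0.45·0.0339282 + 0.36·0.6 = 0.277702.

0.2777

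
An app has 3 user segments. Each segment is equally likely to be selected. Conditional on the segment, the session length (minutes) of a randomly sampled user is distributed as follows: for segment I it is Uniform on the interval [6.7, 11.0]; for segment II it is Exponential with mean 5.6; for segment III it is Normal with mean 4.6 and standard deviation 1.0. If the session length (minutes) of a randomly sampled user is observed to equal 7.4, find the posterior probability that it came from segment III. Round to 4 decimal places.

0.0275

Likelihoods f(7.4 | ·): I: 0.232558; II: 0.0476346; III: 0.00791545.
Posterior ∝ prior × likelihood. Numerator for III: 0.333333·0.00791545 = 0.00263848.
Normalizing constant: 0.333333·0.232558 + 0.333333·0.0476346 + 0.333333·0.00791545 = 0.0960361.
P(III | observation) = 0.00263848 / 0.0960361 = 0.0274739.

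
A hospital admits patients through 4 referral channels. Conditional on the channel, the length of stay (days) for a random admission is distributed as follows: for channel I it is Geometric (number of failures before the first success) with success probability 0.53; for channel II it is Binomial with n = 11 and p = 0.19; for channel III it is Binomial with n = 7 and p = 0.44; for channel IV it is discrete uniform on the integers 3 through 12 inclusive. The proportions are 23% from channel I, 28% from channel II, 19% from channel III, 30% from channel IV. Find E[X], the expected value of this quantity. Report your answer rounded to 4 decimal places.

Component means — I: 0.886792; II: 2.09; III: 3.08; IV: 7.5.
E[X] = 0.23·0.886792 + 0.28·2.09 + 0.19·3.08 + 0.3·7.5 = 3.62436.

3.6244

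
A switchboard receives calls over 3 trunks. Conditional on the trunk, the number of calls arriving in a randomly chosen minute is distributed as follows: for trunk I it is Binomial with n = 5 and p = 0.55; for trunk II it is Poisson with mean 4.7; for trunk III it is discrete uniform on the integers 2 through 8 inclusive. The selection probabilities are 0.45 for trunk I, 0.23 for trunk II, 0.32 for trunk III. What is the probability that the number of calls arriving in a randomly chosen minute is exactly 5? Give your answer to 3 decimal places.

0.108

Conditional on each trunk, P(X = 5): I: 0.0503284; II: 0.17383; III: 0.142857.
By total probability, P(X = 5) = 0.45·0.0503284 + 0.23·0.17383 + 0.32·0.142857 = 0.108343.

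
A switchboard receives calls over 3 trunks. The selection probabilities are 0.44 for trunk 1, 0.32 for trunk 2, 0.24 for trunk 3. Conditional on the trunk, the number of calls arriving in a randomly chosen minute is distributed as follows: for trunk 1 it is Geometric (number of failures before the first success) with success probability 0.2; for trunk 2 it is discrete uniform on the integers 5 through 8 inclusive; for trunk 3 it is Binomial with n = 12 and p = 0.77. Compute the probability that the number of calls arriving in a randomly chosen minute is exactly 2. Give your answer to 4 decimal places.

0.0563

Conditional on each trunk, P(X = 2): 1: 0.128; 2: 0; 3: 1.62108e-05.
By total probability, P(X = 2) = 0.44·0.128 + 0.32·0 + 0.24·1.62108e-05 = 0.0563239.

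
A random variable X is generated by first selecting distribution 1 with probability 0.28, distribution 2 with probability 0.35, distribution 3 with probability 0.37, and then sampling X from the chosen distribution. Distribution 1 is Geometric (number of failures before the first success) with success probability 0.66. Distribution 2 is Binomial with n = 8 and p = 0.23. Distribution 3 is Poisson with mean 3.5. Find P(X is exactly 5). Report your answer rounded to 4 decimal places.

Conditional on each component, P(X = 5): 1: 0.00299874; 2: 0.0164551; 3: 0.132169.
By total probability, P(X = 5) = 0.28·0.00299874 + 0.35·0.0164551 + 0.37·0.132169 = 0.0555013.

0.0555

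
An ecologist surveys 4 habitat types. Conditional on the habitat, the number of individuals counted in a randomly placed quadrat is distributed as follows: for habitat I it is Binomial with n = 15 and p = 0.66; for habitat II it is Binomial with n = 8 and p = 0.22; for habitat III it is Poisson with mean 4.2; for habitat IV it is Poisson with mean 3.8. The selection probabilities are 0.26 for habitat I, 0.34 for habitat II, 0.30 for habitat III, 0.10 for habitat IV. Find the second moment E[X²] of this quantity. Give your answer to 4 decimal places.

For each component E[X²] = Var + (mean)², giving I: 101.376; II: 4.4704; III: 21.84; IV: 18.24.
Overall E[X²] = 0.26·101.376 + 0.34·4.4704 + 0.3·21.84 + 0.1·18.24 = 36.2537.

36.2537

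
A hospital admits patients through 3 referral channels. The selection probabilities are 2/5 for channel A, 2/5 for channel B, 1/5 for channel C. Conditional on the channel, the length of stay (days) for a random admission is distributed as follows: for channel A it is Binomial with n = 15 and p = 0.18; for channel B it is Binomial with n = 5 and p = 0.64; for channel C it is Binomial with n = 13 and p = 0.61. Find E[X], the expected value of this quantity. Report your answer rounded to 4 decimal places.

Component means — A: 2.7; B: 3.2; C: 7.93.
E[X] = 0.4·2.7 + 0.4·3.2 + 0.2·7.93 = 3.946.

3.9460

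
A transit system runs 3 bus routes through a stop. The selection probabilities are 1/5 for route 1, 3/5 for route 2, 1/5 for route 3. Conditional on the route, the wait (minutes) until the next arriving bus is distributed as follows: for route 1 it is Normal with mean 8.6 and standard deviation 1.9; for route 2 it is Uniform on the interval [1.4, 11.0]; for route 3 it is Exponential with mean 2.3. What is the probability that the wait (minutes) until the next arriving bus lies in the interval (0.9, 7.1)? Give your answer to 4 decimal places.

0.5253

Conditional on each route, P(0.9 < X < 7.1): 1: 0.214892; 2: 0.59375; 3: 0.630534.
By total probability, P(0.9 < X < 7.1) = 0.2·0.214892 + 0.6·0.59375 + 0.2·0.630534 = 0.525335.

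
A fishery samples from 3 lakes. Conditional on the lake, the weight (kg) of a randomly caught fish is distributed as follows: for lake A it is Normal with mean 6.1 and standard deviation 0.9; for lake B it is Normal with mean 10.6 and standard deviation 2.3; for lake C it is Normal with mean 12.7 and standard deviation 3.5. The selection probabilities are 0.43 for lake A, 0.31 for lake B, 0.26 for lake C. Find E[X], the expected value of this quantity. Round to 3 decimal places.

9.211

Component means — A: 6.1; B: 10.6; C: 12.7.
E[X] = 0.43·6.1 + 0.31·10.6 + 0.26·12.7 = 9.211.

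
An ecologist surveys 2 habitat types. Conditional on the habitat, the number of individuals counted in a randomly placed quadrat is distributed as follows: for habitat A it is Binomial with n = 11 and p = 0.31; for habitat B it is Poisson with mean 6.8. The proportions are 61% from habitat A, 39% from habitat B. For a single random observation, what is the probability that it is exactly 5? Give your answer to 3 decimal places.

0.140

Conditional on each habitat, P(X = 5): A: 0.14274; B: 0.134946.
By total probability, P(X = 5) = 0.61·0.14274 + 0.39·0.134946 = 0.1397.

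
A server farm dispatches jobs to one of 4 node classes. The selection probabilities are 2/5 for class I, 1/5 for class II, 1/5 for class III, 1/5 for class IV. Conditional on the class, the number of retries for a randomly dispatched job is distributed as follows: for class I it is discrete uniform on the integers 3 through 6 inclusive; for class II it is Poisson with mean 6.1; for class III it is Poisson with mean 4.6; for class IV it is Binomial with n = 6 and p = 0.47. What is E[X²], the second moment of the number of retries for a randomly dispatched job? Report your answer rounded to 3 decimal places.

For each component E[X²] = Var + (mean)², giving I: 21.5; II: 43.31; III: 25.76; IV: 9.447.
Overall E[X²] = 0.4·21.5 + 0.2·43.31 + 0.2·25.76 + 0.2·9.447 = 24.3034.

24.303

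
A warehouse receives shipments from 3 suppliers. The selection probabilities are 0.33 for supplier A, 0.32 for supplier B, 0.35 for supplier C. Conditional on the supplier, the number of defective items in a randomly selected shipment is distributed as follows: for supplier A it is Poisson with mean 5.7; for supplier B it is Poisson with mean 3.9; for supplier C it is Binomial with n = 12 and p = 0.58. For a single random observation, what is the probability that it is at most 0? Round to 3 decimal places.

0.008

Conditional on each supplier, P(X ≤ 0): A: 0.00334597; B: 0.0202419; C: 3.01295e-05.
By total probability, P(X ≤ 0) = 0.33·0.00334597 + 0.32·0.0202419 + 0.35·3.01295e-05 = 0.00759213.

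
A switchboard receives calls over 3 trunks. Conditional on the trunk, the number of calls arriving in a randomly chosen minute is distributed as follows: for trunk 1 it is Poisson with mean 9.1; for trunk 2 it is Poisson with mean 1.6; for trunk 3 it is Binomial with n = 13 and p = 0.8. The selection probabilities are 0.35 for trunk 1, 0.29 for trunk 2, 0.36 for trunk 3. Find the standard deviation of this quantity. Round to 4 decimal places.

4.2901

Per component, 1: μ=9.1, E[X²]=91.91; 2: μ=1.6, E[X²]=4.16; 3: μ=10.4, E[X²]=110.24.
E[X] = 0.35·9.1 + 0.29·1.6 + 0.36·10.4 = 7.393.
E[X²] = 0.35·91.91 + 0.29·4.16 + 0.36·110.24 = 73.0613.
Var(X) = E[X²] − (E[X])² = 73.0613 − 54.6564 = 18.4049.
SD(X) = √18.4049 = 4.29009.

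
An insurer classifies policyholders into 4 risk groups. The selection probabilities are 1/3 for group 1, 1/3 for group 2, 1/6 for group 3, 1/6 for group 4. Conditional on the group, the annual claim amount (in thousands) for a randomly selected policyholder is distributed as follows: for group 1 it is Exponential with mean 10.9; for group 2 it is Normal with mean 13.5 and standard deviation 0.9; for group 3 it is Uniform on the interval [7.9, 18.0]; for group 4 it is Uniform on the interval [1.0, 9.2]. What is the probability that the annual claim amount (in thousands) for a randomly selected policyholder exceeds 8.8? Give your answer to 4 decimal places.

Conditional on each group, P(X > 8.8): 1: 0.446043; 2: 1; 3: 0.910891; 4: 0.0487805.
By total probability, P(X > 8.8) = 0.333333·0.446043 + 0.333333·1 + 0.166667·0.910891 + 0.166667·0.0487805 = 0.64196.

0.6420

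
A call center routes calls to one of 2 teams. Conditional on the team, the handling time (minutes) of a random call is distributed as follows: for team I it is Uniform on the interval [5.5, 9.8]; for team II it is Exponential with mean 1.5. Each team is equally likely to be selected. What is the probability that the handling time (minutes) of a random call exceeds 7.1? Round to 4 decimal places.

0.3184

Conditional on each team, P(X > 7.1): I: 0.627907; II: 0.0087971.
By total probability, P(X > 7.1) = 0.5·0.627907 + 0.5·0.0087971 = 0.318352.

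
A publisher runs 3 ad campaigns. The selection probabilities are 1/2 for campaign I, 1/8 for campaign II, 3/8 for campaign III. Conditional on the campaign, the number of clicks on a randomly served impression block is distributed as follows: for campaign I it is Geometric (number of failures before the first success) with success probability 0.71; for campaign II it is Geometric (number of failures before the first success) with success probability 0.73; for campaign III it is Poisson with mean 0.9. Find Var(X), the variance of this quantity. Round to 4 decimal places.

Per component, I: μ=0.408451, E[X²]=0.742115; II: μ=0.369863, E[X²]=0.64346; III: μ=0.9, E[X²]=1.71.
E[X] = 0.5·0.408451 + 0.125·0.369863 + 0.375·0.9 = 0.587958.
E[X²] = 0.5·0.742115 + 0.125·0.64346 + 0.375·1.71 = 1.09274.
Var(X) = E[X²] − (E[X])² = 1.09274 − 0.345695 = 0.747045.

0.7470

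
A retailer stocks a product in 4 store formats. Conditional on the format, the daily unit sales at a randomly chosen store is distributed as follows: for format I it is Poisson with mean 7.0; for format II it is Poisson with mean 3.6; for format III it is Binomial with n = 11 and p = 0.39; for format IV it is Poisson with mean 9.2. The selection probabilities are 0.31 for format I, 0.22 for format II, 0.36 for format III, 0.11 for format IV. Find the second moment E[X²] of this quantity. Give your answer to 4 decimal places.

38.8932

For each component E[X²] = Var + (mean)², giving I: 56; II: 16.56; III: 21.021; IV: 93.84.
Overall E[X²] = 0.31·56 + 0.22·16.56 + 0.36·21.021 + 0.11·93.84 = 38.8932.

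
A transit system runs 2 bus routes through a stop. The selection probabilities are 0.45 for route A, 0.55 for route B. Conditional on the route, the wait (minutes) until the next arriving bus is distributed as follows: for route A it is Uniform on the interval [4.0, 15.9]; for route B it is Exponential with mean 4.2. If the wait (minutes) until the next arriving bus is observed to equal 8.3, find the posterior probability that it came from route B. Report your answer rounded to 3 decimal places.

Likelihoods f(8.3 | ·): A: 0.0840336; B: 0.0329991.
Posterior ∝ prior × likelihood. Numerator for B: 0.55·0.0329991 = 0.0181495.
Normalizing constant: 0.45·0.0840336 + 0.55·0.0329991 = 0.0559646.
P(B | observation) = 0.0181495 / 0.0559646 = 0.324303.

0.324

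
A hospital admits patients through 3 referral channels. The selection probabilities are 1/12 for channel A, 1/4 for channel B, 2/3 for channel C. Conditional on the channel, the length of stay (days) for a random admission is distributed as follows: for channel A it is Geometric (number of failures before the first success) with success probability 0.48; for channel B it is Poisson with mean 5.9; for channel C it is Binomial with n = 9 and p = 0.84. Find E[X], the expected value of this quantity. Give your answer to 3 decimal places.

Component means — A: 1.08333; B: 5.9; C: 7.56.
E[X] = 0.0833333·1.08333 + 0.25·5.9 + 0.666667·7.56 = 6.60528.

6.605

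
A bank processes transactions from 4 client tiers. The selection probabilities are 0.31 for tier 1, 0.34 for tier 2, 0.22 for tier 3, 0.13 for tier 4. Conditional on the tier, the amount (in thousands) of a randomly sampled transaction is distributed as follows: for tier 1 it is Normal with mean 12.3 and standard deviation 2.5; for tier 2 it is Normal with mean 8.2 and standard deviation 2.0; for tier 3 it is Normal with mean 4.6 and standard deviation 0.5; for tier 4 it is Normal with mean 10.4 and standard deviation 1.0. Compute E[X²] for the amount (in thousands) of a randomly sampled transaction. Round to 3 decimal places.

For each component E[X²] = Var + (mean)², giving 1: 157.54; 2: 71.24; 3: 21.41; 4: 109.16.
Overall E[X²] = 0.31·157.54 + 0.34·71.24 + 0.22·21.41 + 0.13·109.16 = 91.96.

91.960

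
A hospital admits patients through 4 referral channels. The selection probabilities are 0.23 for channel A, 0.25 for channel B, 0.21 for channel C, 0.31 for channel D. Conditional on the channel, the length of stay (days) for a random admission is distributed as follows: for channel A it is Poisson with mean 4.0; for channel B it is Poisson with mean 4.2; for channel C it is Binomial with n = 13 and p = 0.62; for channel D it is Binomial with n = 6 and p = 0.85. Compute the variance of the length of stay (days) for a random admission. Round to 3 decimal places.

5.150

Per component, A: μ=4, E[X²]=20; B: μ=4.2, E[X²]=21.84; C: μ=8.06, E[X²]=68.0264; D: μ=5.1, E[X²]=26.775.
E[X] = 0.23·4 + 0.25·4.2 + 0.21·8.06 + 0.31·5.1 = 5.2436.
E[X²] = 0.23·20 + 0.25·21.84 + 0.21·68.0264 + 0.31·26.775 = 32.6458.
Var(X) = E[X²] − (E[X])² = 32.6458 − 27.4953 = 5.15045.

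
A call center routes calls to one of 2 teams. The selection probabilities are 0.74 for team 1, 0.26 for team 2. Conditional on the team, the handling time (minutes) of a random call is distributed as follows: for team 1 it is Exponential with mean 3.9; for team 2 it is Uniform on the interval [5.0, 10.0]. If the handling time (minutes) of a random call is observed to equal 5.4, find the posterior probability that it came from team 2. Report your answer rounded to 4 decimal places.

Likelihoods f(5.4 | ·): 1: 0.0642103; 2: 0.2.
Posterior ∝ prior × likelihood. Numerator for 2: 0.26·0.2 = 0.052.
Normalizing constant: 0.74·0.0642103 + 0.26·0.2 = 0.0995156.
P(2 | observation) = 0.052 / 0.0995156 = 0.522531.

0.5225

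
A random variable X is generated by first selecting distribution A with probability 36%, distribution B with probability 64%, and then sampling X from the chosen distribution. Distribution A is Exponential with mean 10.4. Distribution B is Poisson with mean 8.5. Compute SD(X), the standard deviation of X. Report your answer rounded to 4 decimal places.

Per component, A: μ=10.4, E[X²]=216.32; B: μ=8.5, E[X²]=80.75.
E[X] = 0.36·10.4 + 0.64·8.5 = 9.184.
E[X²] = 0.36·216.32 + 0.64·80.75 = 129.555.
Var(X) = E[X²] − (E[X])² = 129.555 − 84.3459 = 45.2093.
SD(X) = √45.2093 = 6.72379.

6.7238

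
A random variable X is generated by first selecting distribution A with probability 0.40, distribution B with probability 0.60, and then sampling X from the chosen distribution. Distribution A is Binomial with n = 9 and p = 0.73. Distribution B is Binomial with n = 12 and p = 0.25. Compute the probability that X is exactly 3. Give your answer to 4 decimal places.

0.1599

Conditional on each component, P(X = 3): A: 0.0126599; B: 0.258104.
By total probability, P(X = 3) = 0.4·0.0126599 + 0.6·0.258104 = 0.159926.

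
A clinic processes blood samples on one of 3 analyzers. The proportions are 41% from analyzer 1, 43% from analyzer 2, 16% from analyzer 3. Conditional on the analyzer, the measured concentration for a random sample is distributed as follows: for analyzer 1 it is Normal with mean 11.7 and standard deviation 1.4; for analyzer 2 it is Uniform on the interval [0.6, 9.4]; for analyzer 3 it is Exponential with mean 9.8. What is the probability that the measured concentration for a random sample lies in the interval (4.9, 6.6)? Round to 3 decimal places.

Conditional on each analyzer, P(4.9 < X < 6.6): 1: 0.000134219; 2: 0.193182; 3: 0.0965943.
By total probability, P(4.9 < X < 6.6) = 0.41·0.000134219 + 0.43·0.193182 + 0.16·0.0965943 = 0.0985783.

0.099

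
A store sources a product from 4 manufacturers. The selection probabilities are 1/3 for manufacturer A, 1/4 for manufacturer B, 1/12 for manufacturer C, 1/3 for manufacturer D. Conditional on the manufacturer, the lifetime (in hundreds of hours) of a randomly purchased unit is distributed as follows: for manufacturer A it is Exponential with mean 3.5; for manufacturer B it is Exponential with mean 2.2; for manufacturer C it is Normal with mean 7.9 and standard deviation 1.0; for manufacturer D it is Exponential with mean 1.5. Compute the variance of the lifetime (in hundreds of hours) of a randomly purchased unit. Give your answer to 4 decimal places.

Per component, A: μ=3.5, E[X²]=24.5; B: μ=2.2, E[X²]=9.68; C: μ=7.9, E[X²]=63.41; D: μ=1.5, E[X²]=4.5.
E[X] = 0.333333·3.5 + 0.25·2.2 + 0.0833333·7.9 + 0.333333·1.5 = 2.875.
E[X²] = 0.333333·24.5 + 0.25·9.68 + 0.0833333·63.41 + 0.333333·4.5 = 17.3708.
Var(X) = E[X²] − (E[X])² = 17.3708 − 8.26562 = 9.10521.

9.1052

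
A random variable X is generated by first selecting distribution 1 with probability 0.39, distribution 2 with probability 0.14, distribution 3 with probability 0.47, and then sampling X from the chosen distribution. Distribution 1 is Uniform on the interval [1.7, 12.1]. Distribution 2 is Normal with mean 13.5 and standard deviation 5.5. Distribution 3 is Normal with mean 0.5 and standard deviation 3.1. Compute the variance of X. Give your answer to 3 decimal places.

33.273

Per component, 1: μ=6.9, E[X²]=56.6233; 2: μ=13.5, E[X²]=212.5; 3: μ=0.5, E[X²]=9.86.
E[X] = 0.39·6.9 + 0.14·13.5 + 0.47·0.5 = 4.816.
E[X²] = 0.39·56.6233 + 0.14·212.5 + 0.47·9.86 = 56.4673.
Var(X) = E[X²] − (E[X])² = 56.4673 − 23.1939 = 33.2734.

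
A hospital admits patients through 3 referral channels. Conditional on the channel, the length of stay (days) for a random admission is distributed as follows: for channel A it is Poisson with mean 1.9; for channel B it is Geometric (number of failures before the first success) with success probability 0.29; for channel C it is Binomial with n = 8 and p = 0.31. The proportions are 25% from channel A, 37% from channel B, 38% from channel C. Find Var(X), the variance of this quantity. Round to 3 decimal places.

Per component, A: μ=1.9, E[X²]=5.51; B: μ=2.44828, E[X²]=14.4364; C: μ=2.48, E[X²]=7.8616.
E[X] = 0.25·1.9 + 0.37·2.44828 + 0.38·2.48 = 2.32326.
E[X²] = 0.25·5.51 + 0.37·14.4364 + 0.38·7.8616 = 9.70637.
Var(X) = E[X²] − (E[X])² = 9.70637 − 5.39755 = 4.30882.

4.309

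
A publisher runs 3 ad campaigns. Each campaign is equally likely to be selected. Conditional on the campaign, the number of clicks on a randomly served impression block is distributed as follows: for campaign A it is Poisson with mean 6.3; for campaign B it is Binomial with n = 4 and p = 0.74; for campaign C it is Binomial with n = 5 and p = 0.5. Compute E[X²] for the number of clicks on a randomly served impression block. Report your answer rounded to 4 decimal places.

For each component E[X²] = Var + (mean)², giving A: 45.99; B: 9.5312; C: 7.5.
Overall E[X²] = 0.333333·45.99 + 0.333333·9.5312 + 0.333333·7.5 = 21.0071.

21.0071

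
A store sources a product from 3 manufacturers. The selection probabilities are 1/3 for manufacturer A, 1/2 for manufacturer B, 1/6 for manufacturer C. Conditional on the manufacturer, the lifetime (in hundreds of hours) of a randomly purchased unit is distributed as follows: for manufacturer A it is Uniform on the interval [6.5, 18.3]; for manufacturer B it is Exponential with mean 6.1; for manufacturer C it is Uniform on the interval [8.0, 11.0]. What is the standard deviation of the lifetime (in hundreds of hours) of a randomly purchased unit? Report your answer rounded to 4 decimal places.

5.5356

Per component, A: μ=12.4, E[X²]=165.363; B: μ=6.1, E[X²]=74.42; C: μ=9.5, E[X²]=91.
E[X] = 0.333333·12.4 + 0.5·6.1 + 0.166667·9.5 = 8.76667.
E[X²] = 0.333333·165.363 + 0.5·74.42 + 0.166667·91 = 107.498.
Var(X) = E[X²] − (E[X])² = 107.498 − 76.8544 = 30.6433.
SD(X) = √30.6433 = 5.53564.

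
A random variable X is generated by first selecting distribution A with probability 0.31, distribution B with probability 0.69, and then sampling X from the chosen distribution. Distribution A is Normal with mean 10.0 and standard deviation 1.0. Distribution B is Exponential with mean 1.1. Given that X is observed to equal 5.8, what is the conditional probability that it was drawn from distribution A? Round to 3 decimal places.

Likelihoods f(5.8 | ·): A: 5.89431e-05; B: 0.00466327.
Posterior ∝ prior × likelihood. Numerator for A: 0.31·5.89431e-05 = 1.82724e-05.
Normalizing constant: 0.31·5.89431e-05 + 0.69·0.00466327 = 0.00323593.
P(A | observation) = 1.82724e-05 / 0.00323593 = 0.00564671.

0.006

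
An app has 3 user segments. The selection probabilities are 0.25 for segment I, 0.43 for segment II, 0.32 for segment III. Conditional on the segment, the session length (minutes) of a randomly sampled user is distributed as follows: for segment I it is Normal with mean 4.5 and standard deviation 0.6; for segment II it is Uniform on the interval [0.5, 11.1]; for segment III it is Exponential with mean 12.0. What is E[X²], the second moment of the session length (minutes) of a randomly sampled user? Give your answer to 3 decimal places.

For each component E[X²] = Var + (mean)², giving I: 20.61; II: 43.0033; III: 288.
Overall E[X²] = 0.25·20.61 + 0.43·43.0033 + 0.32·288 = 115.804.

115.804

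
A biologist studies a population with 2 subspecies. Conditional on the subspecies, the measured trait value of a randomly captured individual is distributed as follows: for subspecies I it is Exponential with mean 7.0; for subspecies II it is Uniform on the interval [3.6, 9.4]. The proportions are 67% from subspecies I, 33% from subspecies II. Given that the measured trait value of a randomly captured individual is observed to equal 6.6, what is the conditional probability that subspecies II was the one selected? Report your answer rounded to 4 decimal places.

0.6041

Likelihoods f(6.6 | ·): I: 0.0556448; II: 0.172414.
Posterior ∝ prior × likelihood. Numerator for II: 0.33·0.172414 = 0.0568966.
Normalizing constant: 0.67·0.0556448 + 0.33·0.172414 = 0.0941785.
P(II | observation) = 0.0568966 / 0.0941785 = 0.604135.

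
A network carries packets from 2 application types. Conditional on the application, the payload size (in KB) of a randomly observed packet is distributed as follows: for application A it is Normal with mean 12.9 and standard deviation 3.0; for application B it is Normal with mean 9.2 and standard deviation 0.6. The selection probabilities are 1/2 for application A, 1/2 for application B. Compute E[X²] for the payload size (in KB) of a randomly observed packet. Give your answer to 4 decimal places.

For each component E[X²] = Var + (mean)², giving A: 175.41; B: 85.
Overall E[X²] = 0.5·175.41 + 0.5·85 = 130.205.

130.2050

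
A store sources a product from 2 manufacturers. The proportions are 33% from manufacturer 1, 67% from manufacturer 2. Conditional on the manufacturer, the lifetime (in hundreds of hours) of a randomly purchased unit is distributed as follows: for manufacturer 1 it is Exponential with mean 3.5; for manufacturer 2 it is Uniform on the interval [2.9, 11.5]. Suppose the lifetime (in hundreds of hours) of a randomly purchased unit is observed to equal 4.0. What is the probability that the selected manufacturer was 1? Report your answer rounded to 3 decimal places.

Likelihoods f(4.0 | ·): 1: 0.0911162; 2: 0.116279.
Posterior ∝ prior × likelihood. Numerator for 1: 0.33·0.0911162 = 0.0300683.
Normalizing constant: 0.33·0.0911162 + 0.67·0.116279 = 0.107975.
P(1 | observation) = 0.0300683 / 0.107975 = 0.278474.

0.278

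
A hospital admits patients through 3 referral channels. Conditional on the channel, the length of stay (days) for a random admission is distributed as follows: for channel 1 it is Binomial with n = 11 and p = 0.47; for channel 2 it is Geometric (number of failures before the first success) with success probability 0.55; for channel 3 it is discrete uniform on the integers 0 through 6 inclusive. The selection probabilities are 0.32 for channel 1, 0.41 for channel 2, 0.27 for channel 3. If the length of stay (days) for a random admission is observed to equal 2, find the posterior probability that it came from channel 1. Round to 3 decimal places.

0.132

Likelihoods P(X=2 | ·): 1: 0.0400905; 2: 0.111375; 3: 0.142857.
Posterior ∝ prior × likelihood. Numerator for 1: 0.32·0.0400905 = 0.012829.
Normalizing constant: 0.32·0.0400905 + 0.41·0.111375 + 0.27·0.142857 = 0.0970641.
P(1 | observation) = 0.012829 / 0.0970641 = 0.13217.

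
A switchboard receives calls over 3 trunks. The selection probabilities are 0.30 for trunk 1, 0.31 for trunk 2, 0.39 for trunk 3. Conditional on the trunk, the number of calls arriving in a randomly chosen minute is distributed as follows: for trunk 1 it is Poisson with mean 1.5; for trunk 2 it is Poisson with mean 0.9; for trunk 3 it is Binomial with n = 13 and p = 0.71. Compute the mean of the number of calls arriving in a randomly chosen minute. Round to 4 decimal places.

Component means — 1: 1.5; 2: 0.9; 3: 9.23.
E[X] = 0.3·1.5 + 0.31·0.9 + 0.39·9.23 = 4.3287.

4.3287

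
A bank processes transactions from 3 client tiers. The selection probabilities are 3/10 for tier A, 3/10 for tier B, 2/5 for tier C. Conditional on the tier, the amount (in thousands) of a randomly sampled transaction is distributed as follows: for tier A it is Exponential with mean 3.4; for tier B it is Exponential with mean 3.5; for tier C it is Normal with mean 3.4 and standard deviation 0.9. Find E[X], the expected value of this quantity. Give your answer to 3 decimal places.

Component means — A: 3.4; B: 3.5; C: 3.4.
E[X] = 0.3·3.4 + 0.3·3.5 + 0.4·3.4 = 3.43.

3.430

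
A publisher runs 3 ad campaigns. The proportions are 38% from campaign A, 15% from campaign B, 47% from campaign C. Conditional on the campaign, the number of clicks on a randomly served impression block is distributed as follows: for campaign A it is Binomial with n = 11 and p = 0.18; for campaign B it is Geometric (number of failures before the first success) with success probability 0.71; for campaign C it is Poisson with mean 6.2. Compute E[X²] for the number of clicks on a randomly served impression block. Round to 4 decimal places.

23.1988

For each component E[X²] = Var + (mean)², giving A: 5.544; B: 0.742115; C: 44.64.
Overall E[X²] = 0.38·5.544 + 0.15·0.742115 + 0.47·44.64 = 23.1988.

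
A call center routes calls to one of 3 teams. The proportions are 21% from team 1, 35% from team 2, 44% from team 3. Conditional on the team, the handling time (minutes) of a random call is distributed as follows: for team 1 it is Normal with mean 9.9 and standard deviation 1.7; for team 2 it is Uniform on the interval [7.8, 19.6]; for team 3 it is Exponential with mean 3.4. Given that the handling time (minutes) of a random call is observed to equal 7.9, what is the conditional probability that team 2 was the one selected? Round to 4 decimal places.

Likelihoods f(7.9 | ·): 1: 0.117466; 2: 0.0847458; 3: 0.0288022.
Posterior ∝ prior × likelihood. Numerator for 2: 0.35·0.0847458 = 0.029661.
Normalizing constant: 0.21·0.117466 + 0.35·0.0847458 + 0.44·0.0288022 = 0.0670018.
P(2 | observation) = 0.029661 / 0.0670018 = 0.44269.

0.4427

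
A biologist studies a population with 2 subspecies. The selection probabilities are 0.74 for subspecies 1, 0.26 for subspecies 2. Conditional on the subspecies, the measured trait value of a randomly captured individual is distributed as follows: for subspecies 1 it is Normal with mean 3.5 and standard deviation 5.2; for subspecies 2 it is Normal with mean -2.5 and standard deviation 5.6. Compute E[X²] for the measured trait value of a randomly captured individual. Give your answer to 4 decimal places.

For each component E[X²] = Var + (mean)², giving 1: 39.29; 2: 37.61.
Overall E[X²] = 0.74·39.29 + 0.26·37.61 = 38.8532.

38.8532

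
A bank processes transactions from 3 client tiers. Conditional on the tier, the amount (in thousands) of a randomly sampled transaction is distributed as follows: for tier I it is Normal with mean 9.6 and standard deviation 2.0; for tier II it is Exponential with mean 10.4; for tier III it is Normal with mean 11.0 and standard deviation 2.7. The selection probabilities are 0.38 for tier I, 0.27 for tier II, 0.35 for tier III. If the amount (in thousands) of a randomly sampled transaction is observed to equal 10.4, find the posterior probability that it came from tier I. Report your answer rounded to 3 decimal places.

Likelihoods f(10.4 | ·): I: 0.184135; II: 0.035373; III: 0.144153.
Posterior ∝ prior × likelihood. Numerator for I: 0.38·0.184135 = 0.0699713.
Normalizing constant: 0.38·0.184135 + 0.27·0.035373 + 0.35·0.144153 = 0.129976.
P(I | observation) = 0.0699713 / 0.129976 = 0.538342.

0.538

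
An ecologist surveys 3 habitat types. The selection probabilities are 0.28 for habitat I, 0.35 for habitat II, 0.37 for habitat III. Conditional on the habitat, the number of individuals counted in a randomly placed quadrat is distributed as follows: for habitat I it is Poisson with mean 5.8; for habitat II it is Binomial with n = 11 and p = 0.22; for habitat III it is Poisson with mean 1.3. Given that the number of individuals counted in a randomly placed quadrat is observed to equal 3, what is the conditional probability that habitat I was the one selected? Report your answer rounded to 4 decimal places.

0.1853

Likelihoods P(X=3 | ·): I: 0.098452; II: 0.240718; III: 0.0997921.
Posterior ∝ prior × likelihood. Numerator for I: 0.28·0.098452 = 0.0275666.
Normalizing constant: 0.28·0.098452 + 0.35·0.240718 + 0.37·0.0997921 = 0.148741.
P(I | observation) = 0.0275666 / 0.148741 = 0.185333.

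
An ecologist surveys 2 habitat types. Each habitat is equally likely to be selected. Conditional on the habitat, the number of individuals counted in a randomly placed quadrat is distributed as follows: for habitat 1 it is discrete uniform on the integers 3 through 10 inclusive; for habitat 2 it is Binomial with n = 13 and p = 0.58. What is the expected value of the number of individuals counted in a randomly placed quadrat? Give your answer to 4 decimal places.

Component means — 1: 6.5; 2: 7.54.
E[X] = 0.5·6.5 + 0.5·7.54 = 7.02.

7.0200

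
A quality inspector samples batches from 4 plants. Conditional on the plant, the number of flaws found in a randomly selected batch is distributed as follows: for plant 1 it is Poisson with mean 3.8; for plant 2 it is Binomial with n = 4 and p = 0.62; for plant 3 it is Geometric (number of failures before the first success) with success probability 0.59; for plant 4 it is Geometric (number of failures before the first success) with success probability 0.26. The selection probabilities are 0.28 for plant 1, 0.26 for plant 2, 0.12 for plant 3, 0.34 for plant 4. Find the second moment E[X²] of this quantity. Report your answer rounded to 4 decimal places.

For each component E[X²] = Var + (mean)², giving 1: 18.24; 2: 7.0928; 3: 1.66073; 4: 19.0473.
Overall E[X²] = 0.28·18.24 + 0.26·7.0928 + 0.12·1.66073 + 0.34·19.0473 = 13.6267.

13.6267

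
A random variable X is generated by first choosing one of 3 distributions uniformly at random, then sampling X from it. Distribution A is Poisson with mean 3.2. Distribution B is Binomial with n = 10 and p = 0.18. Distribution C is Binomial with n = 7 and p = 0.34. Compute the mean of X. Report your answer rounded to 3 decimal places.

2.460

Component means — A: 3.2; B: 1.8; C: 2.38.
E[X] = 0.333333·3.2 + 0.333333·1.8 + 0.333333·2.38 = 2.46.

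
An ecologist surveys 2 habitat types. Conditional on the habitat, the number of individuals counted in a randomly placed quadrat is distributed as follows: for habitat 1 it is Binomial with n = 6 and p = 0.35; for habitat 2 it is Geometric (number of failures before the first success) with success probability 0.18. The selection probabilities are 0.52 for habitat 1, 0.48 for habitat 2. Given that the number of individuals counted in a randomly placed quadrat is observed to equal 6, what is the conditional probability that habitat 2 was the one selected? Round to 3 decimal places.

0.965

Likelihoods P(X=6 | ·): 1: 0.00183827; 2: 0.0547212.
Posterior ∝ prior × likelihood. Numerator for 2: 0.48·0.0547212 = 0.0262662.
Normalizing constant: 0.52·0.00183827 + 0.48·0.0547212 = 0.0272221.
P(2 | observation) = 0.0262662 / 0.0272221 = 0.964885.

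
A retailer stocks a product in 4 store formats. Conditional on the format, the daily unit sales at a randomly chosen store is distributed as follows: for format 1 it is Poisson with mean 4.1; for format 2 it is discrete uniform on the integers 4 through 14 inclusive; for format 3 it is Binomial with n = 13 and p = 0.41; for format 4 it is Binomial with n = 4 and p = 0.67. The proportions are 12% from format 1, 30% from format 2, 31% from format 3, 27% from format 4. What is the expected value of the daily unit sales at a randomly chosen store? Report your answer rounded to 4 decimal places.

Component means — 1: 4.1; 2: 9; 3: 5.33; 4: 2.68.
E[X] = 0.12·4.1 + 0.3·9 + 0.31·5.33 + 0.27·2.68 = 5.5679.

5.5679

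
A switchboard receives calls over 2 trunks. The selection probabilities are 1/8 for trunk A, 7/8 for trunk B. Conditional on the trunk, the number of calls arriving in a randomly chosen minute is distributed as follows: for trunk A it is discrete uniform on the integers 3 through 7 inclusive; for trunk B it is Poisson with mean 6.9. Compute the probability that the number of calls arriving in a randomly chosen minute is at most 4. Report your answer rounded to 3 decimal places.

0.210

Conditional on each trunk, P(X ≤ 4): A: 0.4; B: 0.182311.
By total probability, P(X ≤ 4) = 0.125·0.4 + 0.875·0.182311 = 0.209522.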